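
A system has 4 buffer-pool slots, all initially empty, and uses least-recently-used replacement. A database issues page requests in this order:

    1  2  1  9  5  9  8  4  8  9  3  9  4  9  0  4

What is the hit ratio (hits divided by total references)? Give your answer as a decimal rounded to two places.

0.50

1 → miss, frames {1}
2 → miss, frames {1,2}
1 → hit
9 → miss, frames {2,1,9}
5 → miss, frames {2,1,9,5}
9 → hit
8 → miss, evict 2, frames {1,5,9,8}
4 → miss, evict 1, frames {5,9,8,4}
8 → hit
9 → hit
3 → miss, evict 5, frames {4,8,9,3}
9 → hit
4 → hit
9 → hit
0 → miss, evict 8, frames {3,4,9,0}
4 → hit
Hits: 8 of 16 references → 8/16 = 0.5000.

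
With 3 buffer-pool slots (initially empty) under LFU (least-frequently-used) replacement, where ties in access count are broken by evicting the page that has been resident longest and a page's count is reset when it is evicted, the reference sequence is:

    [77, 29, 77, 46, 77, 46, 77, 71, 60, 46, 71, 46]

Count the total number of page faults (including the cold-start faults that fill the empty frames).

6

77: fault, frames [77]
29: fault, frames [77, 29]
77: hit
46: fault, frames [77, 29, 46]
77: hit
46: hit
77: hit
71: fault, evict 29, frames [77, 46, 71]
60: fault, evict 71, frames [77, 46, 60]
46: hit
71: fault, evict 60, frames [77, 46, 71]
46: hit
Page faults: 6.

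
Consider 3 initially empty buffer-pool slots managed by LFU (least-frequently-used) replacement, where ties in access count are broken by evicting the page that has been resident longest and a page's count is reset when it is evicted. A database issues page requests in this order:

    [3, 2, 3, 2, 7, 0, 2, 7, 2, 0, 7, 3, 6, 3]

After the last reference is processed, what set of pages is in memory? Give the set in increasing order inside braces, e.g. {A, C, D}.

{2, 3, 6}

3 → miss, frames [3]
2 → miss, frames [3, 2]
3 → hit
2 → hit
7 → miss, frames [3, 2, 7]
0 → miss, evict 7, frames [3, 2, 0]
2 → hit
7 → miss, evict 0, frames [3, 2, 7]
2 → hit
0 → miss, evict 7, frames [3, 2, 0]
7 → miss, evict 0, frames [3, 2, 7]
3 → hit
6 → miss, evict 7, frames [3, 2, 6]
3 → hit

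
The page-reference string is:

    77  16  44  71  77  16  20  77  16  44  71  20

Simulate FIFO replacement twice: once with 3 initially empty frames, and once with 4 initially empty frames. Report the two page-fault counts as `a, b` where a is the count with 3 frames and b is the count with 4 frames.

9, 10

3 frames: F F F F F F F . . F F . → 9 faults.
4 frames: F F F F . . F F F F F F → 10 faults.
10 > 9: adding a frame increased faults — Belady's anomaly.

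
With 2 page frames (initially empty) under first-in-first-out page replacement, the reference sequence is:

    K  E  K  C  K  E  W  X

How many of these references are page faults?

7

K -> miss, frames (K)
E -> miss, frames (K E)
K -> hit
C -> miss, evict K, frames (E C)
K -> miss, evict E, frames (C K)
E -> miss, evict C, frames (K E)
W -> miss, evict K, frames (E W)
X -> miss, evict E, frames (W X)
Page faults: 7.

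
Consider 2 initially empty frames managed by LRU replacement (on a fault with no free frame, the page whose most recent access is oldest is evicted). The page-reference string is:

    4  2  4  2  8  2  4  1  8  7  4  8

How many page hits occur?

4 → miss, frames (4)
2 → miss, frames (4 2)
4 → hit
2 → hit
8 → miss, evict 4, frames (2 8)
2 → hit
4 → miss, evict 8, frames (2 4)
1 → miss, evict 2, frames (4 1)
8 → miss, evict 4, frames (1 8)
7 → miss, evict 1, frames (8 7)
4 → miss, evict 8, frames (7 4)
8 → miss, evict 7, frames (4 8)
Hits: 3.

3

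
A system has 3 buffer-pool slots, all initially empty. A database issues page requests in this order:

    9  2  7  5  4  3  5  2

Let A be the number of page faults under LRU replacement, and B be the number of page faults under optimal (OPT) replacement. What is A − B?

1

Under LRU: F F F F F F . F → 7 faults.
Under OPT: F F F F F F . . → 6 faults.
A − B = 7 − 6 = 1.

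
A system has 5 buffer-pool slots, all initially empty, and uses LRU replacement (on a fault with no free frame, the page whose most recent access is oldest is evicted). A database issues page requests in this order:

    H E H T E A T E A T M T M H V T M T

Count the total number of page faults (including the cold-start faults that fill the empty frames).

H: miss, frames (H)
E: miss, frames (H E)
H: hit
T: miss, frames (E H T)
E: hit
A: miss, frames (H T E A)
T: hit
E: hit
A: hit
T: hit
M: miss, frames (H E A T M)
T: hit
M: hit
H: hit
V: miss, evict E, frames (A T M H V)
T: hit
M: hit
T: hit
Page faults: 6.

6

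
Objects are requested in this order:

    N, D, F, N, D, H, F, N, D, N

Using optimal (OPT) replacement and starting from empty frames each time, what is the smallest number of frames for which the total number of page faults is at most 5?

f=1: 10 faults
f=2: 7 faults
f=3: 5 faults
f=4: 4 faults
Smallest f with faults ≤ 5 is 3.

3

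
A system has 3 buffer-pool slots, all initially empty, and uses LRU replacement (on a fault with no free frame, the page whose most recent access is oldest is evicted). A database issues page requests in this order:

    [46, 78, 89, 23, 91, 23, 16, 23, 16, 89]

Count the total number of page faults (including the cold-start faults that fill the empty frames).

7

46: fault, frames [46]
78: fault, frames [46, 78]
89: fault, frames [46, 78, 89]
23: fault, evict 46, frames [78, 89, 23]
91: fault, evict 78, frames [89, 23, 91]
23: hit
16: fault, evict 89, frames [91, 23, 16]
23: hit
16: hit
89: fault, evict 91, frames [23, 16, 89]
Page faults: 7.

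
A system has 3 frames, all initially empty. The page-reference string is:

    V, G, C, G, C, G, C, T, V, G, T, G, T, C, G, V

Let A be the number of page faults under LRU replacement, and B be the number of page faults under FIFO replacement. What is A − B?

1

Under LRU: F F F . . . . F F F . . . F . F → 8 faults.
Under FIFO: F F F . . . . F F F . . . F . . → 7 faults.
A − B = 8 − 7 = 1.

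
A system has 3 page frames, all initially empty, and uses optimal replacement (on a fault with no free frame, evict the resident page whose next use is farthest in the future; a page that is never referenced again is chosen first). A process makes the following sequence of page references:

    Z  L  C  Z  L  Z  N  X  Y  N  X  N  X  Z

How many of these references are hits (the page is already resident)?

7

Z → miss, frames {Z}
L → miss, frames {Z,L}
C → miss, frames {Z,L,C}
Z → hit
L → hit
Z → hit
N → miss, evict C, frames {Z,L,N}
X → miss, evict L, frames {Z,N,X}
Y → miss, evict Z, frames {N,X,Y}
N → hit
X → hit
N → hit
X → hit
Z → miss, evict Y, frames {N,X,Z}
Hits: 7.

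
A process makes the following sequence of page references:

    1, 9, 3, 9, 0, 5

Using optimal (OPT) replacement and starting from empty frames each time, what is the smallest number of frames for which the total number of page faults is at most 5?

f=1: 6 faults
f=2: 5 faults
f=3: 5 faults
f=4: 5 faults
f=5: 5 faults
Smallest f with faults ≤ 5 is 2.

2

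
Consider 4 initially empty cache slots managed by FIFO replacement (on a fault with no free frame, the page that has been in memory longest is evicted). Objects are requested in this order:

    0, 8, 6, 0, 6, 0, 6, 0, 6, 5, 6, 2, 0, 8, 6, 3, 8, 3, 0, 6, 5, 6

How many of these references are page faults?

0 → fault, frames (0)
8 → fault, frames (0 8)
6 → fault, frames (0 8 6)
0 → hit
6 → hit
0 → hit
6 → hit
0 → hit
6 → hit
5 → fault, frames (0 8 6 5)
6 → hit
2 → fault, evict 0, frames (8 6 5 2)
0 → fault, evict 8, frames (6 5 2 0)
8 → fault, evict 6, frames (5 2 0 8)
6 → fault, evict 5, frames (2 0 8 6)
3 → fault, evict 2, frames (0 8 6 3)
8 → hit
3 → hit
0 → hit
6 → hit
5 → fault, evict 0, frames (8 6 3 5)
6 → hit
Page faults: 10.

10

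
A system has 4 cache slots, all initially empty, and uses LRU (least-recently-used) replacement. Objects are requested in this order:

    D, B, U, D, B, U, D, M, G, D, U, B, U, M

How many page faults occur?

7

D: fault, frames {D}
B: fault, frames {D,B}
U: fault, frames {D,B,U}
D: hit
B: hit
U: hit
D: hit
M: fault, frames {B,U,D,M}
G: fault, evict B, frames {U,D,M,G}
D: hit
U: hit
B: fault, evict M, frames {G,D,U,B}
U: hit
M: fault, evict G, frames {D,B,U,M}
Page faults: 7.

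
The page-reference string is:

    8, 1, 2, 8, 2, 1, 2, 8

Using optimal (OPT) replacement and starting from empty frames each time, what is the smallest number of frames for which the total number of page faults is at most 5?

2

f=1: 8 faults
f=2: 5 faults
f=3: 3 faults
Smallest f with faults ≤ 5 is 2.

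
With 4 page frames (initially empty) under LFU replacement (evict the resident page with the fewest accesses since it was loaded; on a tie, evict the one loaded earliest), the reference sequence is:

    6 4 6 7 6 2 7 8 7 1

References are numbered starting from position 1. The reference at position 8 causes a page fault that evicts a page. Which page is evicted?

4

pos 1: 6 -> miss, frames [6]
pos 2: 4 -> miss, frames [6, 4]
pos 3: 6 -> hit
pos 4: 7 -> miss, frames [6, 4, 7]
pos 5: 6 -> hit
pos 6: 2 -> miss, frames [6, 4, 7, 2]
pos 7: 7 -> hit
pos 8: 8 -> miss, evict 4, frames [6, 7, 2, 8]
At position 8, page 4 is evicted.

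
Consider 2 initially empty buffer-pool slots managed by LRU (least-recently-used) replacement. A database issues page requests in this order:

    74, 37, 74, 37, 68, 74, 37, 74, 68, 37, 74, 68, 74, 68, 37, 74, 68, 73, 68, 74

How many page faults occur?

74 -> fault, frames (74)
37 -> fault, frames (74 37)
74 -> hit
37 -> hit
68 -> fault, evict 74, frames (37 68)
74 -> fault, evict 37, frames (68 74)
37 -> fault, evict 68, frames (74 37)
74 -> hit
68 -> fault, evict 37, frames (74 68)
37 -> fault, evict 74, frames (68 37)
74 -> fault, evict 68, frames (37 74)
68 -> fault, evict 37, frames (74 68)
74 -> hit
68 -> hit
37 -> fault, evict 74, frames (68 37)
74 -> fault, evict 68, frames (37 74)
68 -> fault, evict 37, frames (74 68)
73 -> fault, evict 74, frames (68 73)
68 -> hit
74 -> fault, evict 73, frames (68 74)
Page faults: 14.

14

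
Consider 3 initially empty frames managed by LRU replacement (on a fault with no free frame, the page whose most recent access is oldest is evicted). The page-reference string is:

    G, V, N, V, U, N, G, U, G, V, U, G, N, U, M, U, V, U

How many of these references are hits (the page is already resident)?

9

G: fault, frames (G)
V: fault, frames (G V)
N: fault, frames (G V N)
V: hit
U: fault, evict G, frames (N V U)
N: hit
G: fault, evict V, frames (U N G)
U: hit
G: hit
V: fault, evict N, frames (U G V)
U: hit
G: hit
N: fault, evict V, frames (U G N)
U: hit
M: fault, evict G, frames (N U M)
U: hit
V: fault, evict N, frames (M U V)
U: hit
Hits: 9.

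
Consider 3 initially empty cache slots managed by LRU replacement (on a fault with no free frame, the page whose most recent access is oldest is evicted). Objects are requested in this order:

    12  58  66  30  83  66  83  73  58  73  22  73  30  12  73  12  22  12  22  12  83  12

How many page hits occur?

10

12 -> miss, frames [12]
58 -> miss, frames [12, 58]
66 -> miss, frames [12, 58, 66]
30 -> miss, evict 12, frames [58, 66, 30]
83 -> miss, evict 58, frames [66, 30, 83]
66 -> hit
83 -> hit
73 -> miss, evict 30, frames [66, 83, 73]
58 -> miss, evict 66, frames [83, 73, 58]
73 -> hit
22 -> miss, evict 83, frames [58, 73, 22]
73 -> hit
30 -> miss, evict 58, frames [22, 73, 30]
12 -> miss, evict 22, frames [73, 30, 12]
73 -> hit
12 -> hit
22 -> miss, evict 30, frames [73, 12, 22]
12 -> hit
22 -> hit
12 -> hit
83 -> miss, evict 73, frames [22, 12, 83]
12 -> hit
Hits: 10.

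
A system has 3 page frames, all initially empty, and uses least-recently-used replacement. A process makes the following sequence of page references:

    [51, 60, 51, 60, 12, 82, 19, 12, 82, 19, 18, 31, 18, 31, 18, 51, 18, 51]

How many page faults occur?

8

51 -> fault, frames [51]
60 -> fault, frames [51, 60]
51 -> hit
60 -> hit
12 -> fault, frames [51, 60, 12]
82 -> fault, evict 51, frames [60, 12, 82]
19 -> fault, evict 60, frames [12, 82, 19]
12 -> hit
82 -> hit
19 -> hit
18 -> fault, evict 12, frames [82, 19, 18]
31 -> fault, evict 82, frames [19, 18, 31]
18 -> hit
31 -> hit
18 -> hit
51 -> fault, evict 19, frames [31, 18, 51]
18 -> hit
51 -> hit
Page faults: 8.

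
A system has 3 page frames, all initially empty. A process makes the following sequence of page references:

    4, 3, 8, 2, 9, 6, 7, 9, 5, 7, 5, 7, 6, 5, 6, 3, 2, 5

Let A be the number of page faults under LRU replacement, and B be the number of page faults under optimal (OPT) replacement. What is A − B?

2

Under LRU: F F F F F F F . F . . . F . . F F F → 12 faults.
Under OPT: F F F F F F F . F . . . . . . F F . → 10 faults.
A − B = 12 − 10 = 2.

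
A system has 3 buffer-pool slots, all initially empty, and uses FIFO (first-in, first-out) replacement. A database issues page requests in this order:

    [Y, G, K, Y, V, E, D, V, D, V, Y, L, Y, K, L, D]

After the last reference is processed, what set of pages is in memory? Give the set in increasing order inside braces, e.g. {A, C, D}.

{D, K, L}

Y → miss, frames (Y)
G → miss, frames (Y G)
K → miss, frames (Y G K)
Y → hit
V → miss, evict Y, frames (G K V)
E → miss, evict G, frames (K V E)
D → miss, evict K, frames (V E D)
V → hit
D → hit
V → hit
Y → miss, evict V, frames (E D Y)
L → miss, evict E, frames (D Y L)
Y → hit
K → miss, evict D, frames (Y L K)
L → hit
D → miss, evict Y, frames (L K D)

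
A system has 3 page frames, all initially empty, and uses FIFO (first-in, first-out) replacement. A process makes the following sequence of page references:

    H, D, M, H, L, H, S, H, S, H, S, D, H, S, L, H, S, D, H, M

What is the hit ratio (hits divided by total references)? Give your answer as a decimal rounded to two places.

0.40

H: fault, frames (H)
D: fault, frames (H D)
M: fault, frames (H D M)
H: hit
L: fault, evict H, frames (D M L)
H: fault, evict D, frames (M L H)
S: fault, evict M, frames (L H S)
H: hit
S: hit
H: hit
S: hit
D: fault, evict L, frames (H S D)
H: hit
S: hit
L: fault, evict H, frames (S D L)
H: fault, evict S, frames (D L H)
S: fault, evict D, frames (L H S)
D: fault, evict L, frames (H S D)
H: hit
M: fault, evict H, frames (S D M)
Hits: 8 of 20 references → 8/20 = 0.4000.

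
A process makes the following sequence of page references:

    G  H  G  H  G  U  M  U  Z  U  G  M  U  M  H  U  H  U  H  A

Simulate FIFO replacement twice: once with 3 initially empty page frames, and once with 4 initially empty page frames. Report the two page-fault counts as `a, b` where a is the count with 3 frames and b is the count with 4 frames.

10, 9

3 frames: F F . . . F F . F . F . F F F . . . . F → 10 faults.
4 frames: F F . . . F F . F . F . . . F F . . . F → 9 faults.
9 < 10: adding a frame reduced faults, as is typical.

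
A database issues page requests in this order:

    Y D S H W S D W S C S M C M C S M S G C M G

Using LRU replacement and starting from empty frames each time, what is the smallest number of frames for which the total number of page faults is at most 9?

f=1: 22 faults
f=2: 18 faults
f=3: 11 faults
f=4: 8 faults
f=5: 8 faults
f=6: 8 faults
f=7: 8 faults
f=8: 8 faults
Smallest f with faults ≤ 9 is 4.

4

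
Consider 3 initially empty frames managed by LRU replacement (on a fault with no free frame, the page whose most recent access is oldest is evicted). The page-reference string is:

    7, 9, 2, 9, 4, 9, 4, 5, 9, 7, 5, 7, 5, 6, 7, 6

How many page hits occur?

9

7: miss, frames {7}
9: miss, frames {7,9}
2: miss, frames {7,9,2}
9: hit
4: miss, evict 7, frames {2,9,4}
9: hit
4: hit
5: miss, evict 2, frames {9,4,5}
9: hit
7: miss, evict 4, frames {5,9,7}
5: hit
7: hit
5: hit
6: miss, evict 9, frames {7,5,6}
7: hit
6: hit
Hits: 9.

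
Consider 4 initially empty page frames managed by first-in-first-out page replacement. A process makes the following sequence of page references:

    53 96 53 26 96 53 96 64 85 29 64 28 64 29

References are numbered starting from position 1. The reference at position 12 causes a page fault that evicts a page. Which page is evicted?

26

pos 1: 53 → fault, frames {53}
pos 2: 96 → fault, frames {53,96}
pos 3: 53 → hit
pos 4: 26 → fault, frames {53,96,26}
pos 5: 96 → hit
pos 6: 53 → hit
pos 7: 96 → hit
pos 8: 64 → fault, frames {53,96,26,64}
pos 9: 85 → fault, evict 53, frames {96,26,64,85}
pos 10: 29 → fault, evict 96, frames {26,64,85,29}
pos 11: 64 → hit
pos 12: 28 → fault, evict 26, frames {64,85,29,28}
At position 12, page 26 is evicted.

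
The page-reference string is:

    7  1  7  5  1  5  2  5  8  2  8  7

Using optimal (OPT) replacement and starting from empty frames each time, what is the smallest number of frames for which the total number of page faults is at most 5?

f=1: 12 faults
f=2: 6 faults
f=3: 5 faults
f=4: 5 faults
f=5: 5 faults
Smallest f with faults ≤ 5 is 3.

3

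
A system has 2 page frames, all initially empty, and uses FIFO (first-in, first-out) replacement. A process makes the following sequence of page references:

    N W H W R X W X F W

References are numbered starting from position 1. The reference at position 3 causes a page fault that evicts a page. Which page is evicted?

N

pos 1: N: fault, frames [N]
pos 2: W: fault, frames [N, W]
pos 3: H: fault, evict N, frames [W, H]
At position 3, page N is evicted.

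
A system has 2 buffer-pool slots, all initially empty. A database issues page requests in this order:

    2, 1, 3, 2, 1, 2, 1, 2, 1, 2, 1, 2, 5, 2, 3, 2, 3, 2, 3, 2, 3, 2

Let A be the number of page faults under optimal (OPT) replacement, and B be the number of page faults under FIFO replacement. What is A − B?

-2

Under OPT: F F F . F . . . . . . . F . F . . . . . . . → 6 faults.
Under FIFO: F F F F F . . . . . . . F F F . . . . . . . → 8 faults.
A − B = 6 − 8 = -2.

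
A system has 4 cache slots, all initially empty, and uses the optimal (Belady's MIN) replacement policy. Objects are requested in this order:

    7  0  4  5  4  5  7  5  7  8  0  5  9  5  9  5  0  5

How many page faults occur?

6

7 -> miss, frames [7]
0 -> miss, frames [7, 0]
4 -> miss, frames [7, 0, 4]
5 -> miss, frames [7, 0, 4, 5]
4 -> hit
5 -> hit
7 -> hit
5 -> hit
7 -> hit
8 -> miss, evict 4, frames [7, 0, 5, 8]
0 -> hit
5 -> hit
9 -> miss, evict 8, frames [7, 0, 5, 9]
5 -> hit
9 -> hit
5 -> hit
0 -> hit
5 -> hit
Page faults: 6.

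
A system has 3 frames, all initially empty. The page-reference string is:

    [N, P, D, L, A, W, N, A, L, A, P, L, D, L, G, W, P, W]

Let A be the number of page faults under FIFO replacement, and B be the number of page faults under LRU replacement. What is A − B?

Under FIFO: F F F F F F F . F F F . F F F F F . → 15 faults.
Under LRU: F F F F F F F . F . F . F . F F F . → 13 faults.
A − B = 15 − 13 = 2.

2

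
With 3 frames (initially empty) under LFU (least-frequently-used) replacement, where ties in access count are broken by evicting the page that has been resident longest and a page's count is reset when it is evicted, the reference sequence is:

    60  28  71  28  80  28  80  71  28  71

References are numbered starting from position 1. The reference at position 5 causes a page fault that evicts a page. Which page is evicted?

60

pos 1: 60: fault, frames (60)
pos 2: 28: fault, frames (60 28)
pos 3: 71: fault, frames (60 28 71)
pos 4: 28: hit
pos 5: 80: fault, evict 60, frames (28 71 80)
At position 5, page 60 is evicted.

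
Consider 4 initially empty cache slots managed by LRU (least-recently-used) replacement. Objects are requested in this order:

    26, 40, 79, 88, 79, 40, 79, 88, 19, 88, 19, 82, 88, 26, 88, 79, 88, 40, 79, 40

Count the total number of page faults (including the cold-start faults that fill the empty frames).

9

26: miss, frames [26]
40: miss, frames [26, 40]
79: miss, frames [26, 40, 79]
88: miss, frames [26, 40, 79, 88]
79: hit
40: hit
79: hit
88: hit
19: miss, evict 26, frames [40, 79, 88, 19]
88: hit
19: hit
82: miss, evict 40, frames [79, 88, 19, 82]
88: hit
26: miss, evict 79, frames [19, 82, 88, 26]
88: hit
79: miss, evict 19, frames [82, 26, 88, 79]
88: hit
40: miss, evict 82, frames [26, 79, 88, 40]
79: hit
40: hit
Page faults: 9.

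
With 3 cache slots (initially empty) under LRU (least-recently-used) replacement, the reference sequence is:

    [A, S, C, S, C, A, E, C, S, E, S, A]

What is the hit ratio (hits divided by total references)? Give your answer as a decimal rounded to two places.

0.50

A: fault, frames {A}
S: fault, frames {A,S}
C: fault, frames {A,S,C}
S: hit
C: hit
A: hit
E: fault, evict S, frames {C,A,E}
C: hit
S: fault, evict A, frames {E,C,S}
E: hit
S: hit
A: fault, evict C, frames {E,S,A}
Hits: 6 of 12 references → 6/12 = 0.5000.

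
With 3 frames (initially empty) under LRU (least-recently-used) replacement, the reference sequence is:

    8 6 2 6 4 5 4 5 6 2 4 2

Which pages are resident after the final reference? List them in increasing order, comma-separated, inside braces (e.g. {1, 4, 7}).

8: fault, frames [8]
6: fault, frames [8, 6]
2: fault, frames [8, 6, 2]
6: hit
4: fault, evict 8, frames [2, 6, 4]
5: fault, evict 2, frames [6, 4, 5]
4: hit
5: hit
6: hit
2: fault, evict 4, frames [5, 6, 2]
4: fault, evict 5, frames [6, 2, 4]
2: hit

{2, 4, 6}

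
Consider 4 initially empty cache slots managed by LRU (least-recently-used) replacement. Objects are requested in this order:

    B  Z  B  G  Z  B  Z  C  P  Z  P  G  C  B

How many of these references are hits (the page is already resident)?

B → miss, frames {B}
Z → miss, frames {B,Z}
B → hit
G → miss, frames {Z,B,G}
Z → hit
B → hit
Z → hit
C → miss, frames {G,B,Z,C}
P → miss, evict G, frames {B,Z,C,P}
Z → hit
P → hit
G → miss, evict B, frames {C,Z,P,G}
C → hit
B → miss, evict Z, frames {P,G,C,B}
Hits: 7.

7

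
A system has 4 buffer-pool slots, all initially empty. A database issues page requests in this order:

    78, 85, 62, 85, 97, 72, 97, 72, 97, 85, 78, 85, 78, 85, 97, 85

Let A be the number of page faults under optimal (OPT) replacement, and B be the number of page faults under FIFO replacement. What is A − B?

-2

Under OPT: F F F . F F . . . . . . . . . . → 5 faults.
Under FIFO: F F F . F F . . . . F F . . . . → 7 faults.
A − B = 5 − 7 = -2.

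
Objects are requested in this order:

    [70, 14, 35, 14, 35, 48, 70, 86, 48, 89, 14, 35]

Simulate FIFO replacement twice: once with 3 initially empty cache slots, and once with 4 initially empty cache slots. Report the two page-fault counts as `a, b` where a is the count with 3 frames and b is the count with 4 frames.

9, 8

3 frames: F F F . . F F F . F F F → 9 faults.
4 frames: F F F . . F . F . F F F → 8 faults.
8 < 9: adding a frame reduced faults, as is typical.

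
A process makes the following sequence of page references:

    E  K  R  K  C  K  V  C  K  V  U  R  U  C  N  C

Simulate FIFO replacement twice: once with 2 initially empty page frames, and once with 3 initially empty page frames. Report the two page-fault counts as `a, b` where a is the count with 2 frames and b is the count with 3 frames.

13, 10

2 frames: F F F . F F F F F F F F . F F . → 13 faults.
3 frames: F F F . F . F . F . F F . F F . → 10 faults.
10 < 13: adding a frame reduced faults, as is typical.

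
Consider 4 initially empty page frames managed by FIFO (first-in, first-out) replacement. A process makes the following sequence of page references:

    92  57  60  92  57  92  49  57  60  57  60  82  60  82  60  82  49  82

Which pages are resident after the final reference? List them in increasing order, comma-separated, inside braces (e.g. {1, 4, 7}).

{49, 57, 60, 82}

92 -> fault, frames (92)
57 -> fault, frames (92 57)
60 -> fault, frames (92 57 60)
92 -> hit
57 -> hit
92 -> hit
49 -> fault, frames (92 57 60 49)
57 -> hit
60 -> hit
57 -> hit
60 -> hit
82 -> fault, evict 92, frames (57 60 49 82)
60 -> hit
82 -> hit
60 -> hit
82 -> hit
49 -> hit
82 -> hit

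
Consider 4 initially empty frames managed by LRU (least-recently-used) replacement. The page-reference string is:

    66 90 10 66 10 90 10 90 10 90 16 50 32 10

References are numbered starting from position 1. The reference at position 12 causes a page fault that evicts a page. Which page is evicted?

pos 1: 66 → fault, frames {66}
pos 2: 90 → fault, frames {66,90}
pos 3: 10 → fault, frames {66,90,10}
pos 4: 66 → hit
pos 5: 10 → hit
pos 6: 90 → hit
pos 7: 10 → hit
pos 8: 90 → hit
pos 9: 10 → hit
pos 10: 90 → hit
pos 11: 16 → fault, frames {66,10,90,16}
pos 12: 50 → fault, evict 66, frames {10,90,16,50}
At position 12, page 66 is evicted.

66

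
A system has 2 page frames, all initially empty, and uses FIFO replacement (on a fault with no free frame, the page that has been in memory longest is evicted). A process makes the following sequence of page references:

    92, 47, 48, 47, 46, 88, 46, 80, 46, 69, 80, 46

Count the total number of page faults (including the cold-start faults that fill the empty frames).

10

92 -> miss, frames (92)
47 -> miss, frames (92 47)
48 -> miss, evict 92, frames (47 48)
47 -> hit
46 -> miss, evict 47, frames (48 46)
88 -> miss, evict 48, frames (46 88)
46 -> hit
80 -> miss, evict 46, frames (88 80)
46 -> miss, evict 88, frames (80 46)
69 -> miss, evict 80, frames (46 69)
80 -> miss, evict 46, frames (69 80)
46 -> miss, evict 69, frames (80 46)
Page faults: 10.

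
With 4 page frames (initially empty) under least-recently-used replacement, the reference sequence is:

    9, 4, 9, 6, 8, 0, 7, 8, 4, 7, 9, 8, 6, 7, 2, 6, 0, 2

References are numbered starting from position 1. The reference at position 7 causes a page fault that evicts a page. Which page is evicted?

pos 1: 9: miss, frames (9)
pos 2: 4: miss, frames (9 4)
pos 3: 9: hit
pos 4: 6: miss, frames (4 9 6)
pos 5: 8: miss, frames (4 9 6 8)
pos 6: 0: miss, evict 4, frames (9 6 8 0)
pos 7: 7: miss, evict 9, frames (6 8 0 7)
At position 7, page 9 is evicted.

9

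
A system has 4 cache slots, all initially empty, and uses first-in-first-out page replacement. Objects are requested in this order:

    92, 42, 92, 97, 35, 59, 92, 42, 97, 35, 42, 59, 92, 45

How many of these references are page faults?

92: fault, frames {92}
42: fault, frames {92,42}
92: hit
97: fault, frames {92,42,97}
35: fault, frames {92,42,97,35}
59: fault, evict 92, frames {42,97,35,59}
92: fault, evict 42, frames {97,35,59,92}
42: fault, evict 97, frames {35,59,92,42}
97: fault, evict 35, frames {59,92,42,97}
35: fault, evict 59, frames {92,42,97,35}
42: hit
59: fault, evict 92, frames {42,97,35,59}
92: fault, evict 42, frames {97,35,59,92}
45: fault, evict 97, frames {35,59,92,45}
Page faults: 12.

12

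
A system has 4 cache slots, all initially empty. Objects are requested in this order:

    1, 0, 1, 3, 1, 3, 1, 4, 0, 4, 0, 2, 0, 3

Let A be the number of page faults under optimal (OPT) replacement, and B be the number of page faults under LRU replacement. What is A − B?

-1

Under OPT: F F . F . . . F . . . F . . → 5 faults.
Under LRU: F F . F . . . F . . . F . F → 6 faults.
A − B = 5 − 6 = -1.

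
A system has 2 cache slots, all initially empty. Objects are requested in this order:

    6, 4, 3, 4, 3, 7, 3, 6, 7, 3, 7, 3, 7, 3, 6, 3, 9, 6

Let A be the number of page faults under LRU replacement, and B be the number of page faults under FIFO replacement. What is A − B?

Under LRU: F F F . . F . F F F . . . . F . F F → 10 faults.
Under FIFO: F F F . . F . F . F F . . . F F F F → 11 faults.
A − B = 10 − 11 = -1.

-1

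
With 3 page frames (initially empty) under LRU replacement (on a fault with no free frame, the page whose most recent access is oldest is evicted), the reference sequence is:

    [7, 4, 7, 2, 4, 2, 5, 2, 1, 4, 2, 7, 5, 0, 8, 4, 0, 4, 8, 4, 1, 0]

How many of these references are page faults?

7 → fault, frames (7)
4 → fault, frames (7 4)
7 → hit
2 → fault, frames (4 7 2)
4 → hit
2 → hit
5 → fault, evict 7, frames (4 2 5)
2 → hit
1 → fault, evict 4, frames (5 2 1)
4 → fault, evict 5, frames (2 1 4)
2 → hit
7 → fault, evict 1, frames (4 2 7)
5 → fault, evict 4, frames (2 7 5)
0 → fault, evict 2, frames (7 5 0)
8 → fault, evict 7, frames (5 0 8)
4 → fault, evict 5, frames (0 8 4)
0 → hit
4 → hit
8 → hit
4 → hit
1 → fault, evict 0, frames (8 4 1)
0 → fault, evict 8, frames (4 1 0)
Page faults: 13.

13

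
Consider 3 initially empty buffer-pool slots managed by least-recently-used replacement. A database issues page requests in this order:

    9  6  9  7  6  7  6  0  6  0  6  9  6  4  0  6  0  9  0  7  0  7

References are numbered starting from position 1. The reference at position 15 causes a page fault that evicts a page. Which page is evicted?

9

pos 1: 9 -> fault, frames [9]
pos 2: 6 -> fault, frames [9, 6]
pos 3: 9 -> hit
pos 4: 7 -> fault, frames [6, 9, 7]
pos 5: 6 -> hit
pos 6: 7 -> hit
pos 7: 6 -> hit
pos 8: 0 -> fault, evict 9, frames [7, 6, 0]
pos 9: 6 -> hit
pos 10: 0 -> hit
pos 11: 6 -> hit
pos 12: 9 -> fault, evict 7, frames [0, 6, 9]
pos 13: 6 -> hit
pos 14: 4 -> fault, evict 0, frames [9, 6, 4]
pos 15: 0 -> fault, evict 9, frames [6, 4, 0]
At position 15, page 9 is evicted.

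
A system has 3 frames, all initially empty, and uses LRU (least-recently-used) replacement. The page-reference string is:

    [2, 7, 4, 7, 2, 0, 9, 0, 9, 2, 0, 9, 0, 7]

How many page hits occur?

8

2 -> miss, frames [2]
7 -> miss, frames [2, 7]
4 -> miss, frames [2, 7, 4]
7 -> hit
2 -> hit
0 -> miss, evict 4, frames [7, 2, 0]
9 -> miss, evict 7, frames [2, 0, 9]
0 -> hit
9 -> hit
2 -> hit
0 -> hit
9 -> hit
0 -> hit
7 -> miss, evict 2, frames [9, 0, 7]
Hits: 8.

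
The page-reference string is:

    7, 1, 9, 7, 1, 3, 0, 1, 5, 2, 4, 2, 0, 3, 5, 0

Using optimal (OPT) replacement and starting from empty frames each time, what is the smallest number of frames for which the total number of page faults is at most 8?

5

f=1: 16 faults
f=2: 12 faults
f=3: 10 faults
f=4: 9 faults
f=5: 8 faults
f=6: 8 faults
f=7: 8 faults
f=8: 8 faults
Smallest f with faults ≤ 8 is 5.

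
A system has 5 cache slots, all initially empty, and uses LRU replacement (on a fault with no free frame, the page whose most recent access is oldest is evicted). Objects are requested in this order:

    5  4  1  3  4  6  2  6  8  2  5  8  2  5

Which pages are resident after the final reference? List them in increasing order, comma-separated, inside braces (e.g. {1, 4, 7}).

{2, 4, 5, 6, 8}

5 -> fault, frames [5]
4 -> fault, frames [5, 4]
1 -> fault, frames [5, 4, 1]
3 -> fault, frames [5, 4, 1, 3]
4 -> hit
6 -> fault, frames [5, 1, 3, 4, 6]
2 -> fault, evict 5, frames [1, 3, 4, 6, 2]
6 -> hit
8 -> fault, evict 1, frames [3, 4, 2, 6, 8]
2 -> hit
5 -> fault, evict 3, frames [4, 6, 8, 2, 5]
8 -> hit
2 -> hit
5 -> hit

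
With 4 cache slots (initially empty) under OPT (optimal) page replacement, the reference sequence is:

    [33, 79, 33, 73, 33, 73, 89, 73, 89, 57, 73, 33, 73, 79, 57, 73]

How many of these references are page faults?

5

33 → fault, frames [33]
79 → fault, frames [33, 79]
33 → hit
73 → fault, frames [33, 79, 73]
33 → hit
73 → hit
89 → fault, frames [33, 79, 73, 89]
73 → hit
89 → hit
57 → fault, evict 89, frames [33, 79, 73, 57]
73 → hit
33 → hit
73 → hit
79 → hit
57 → hit
73 → hit
Page faults: 5.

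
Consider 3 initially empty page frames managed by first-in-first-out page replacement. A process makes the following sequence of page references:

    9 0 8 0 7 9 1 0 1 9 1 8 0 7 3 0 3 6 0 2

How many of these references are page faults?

13

9 -> fault, frames [9]
0 -> fault, frames [9, 0]
8 -> fault, frames [9, 0, 8]
0 -> hit
7 -> fault, evict 9, frames [0, 8, 7]
9 -> fault, evict 0, frames [8, 7, 9]
1 -> fault, evict 8, frames [7, 9, 1]
0 -> fault, evict 7, frames [9, 1, 0]
1 -> hit
9 -> hit
1 -> hit
8 -> fault, evict 9, frames [1, 0, 8]
0 -> hit
7 -> fault, evict 1, frames [0, 8, 7]
3 -> fault, evict 0, frames [8, 7, 3]
0 -> fault, evict 8, frames [7, 3, 0]
3 -> hit
6 -> fault, evict 7, frames [3, 0, 6]
0 -> hit
2 -> fault, evict 3, frames [0, 6, 2]
Page faults: 13.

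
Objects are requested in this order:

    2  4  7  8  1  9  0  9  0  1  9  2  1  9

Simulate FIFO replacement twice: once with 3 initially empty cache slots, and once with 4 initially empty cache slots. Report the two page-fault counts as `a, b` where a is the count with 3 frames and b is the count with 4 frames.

10, 8

3 frames: F F F F F F F . . . . F F F → 10 faults.
4 frames: F F F F F F F . . . . F . . → 8 faults.
8 < 10: adding a frame reduced faults, as is typical.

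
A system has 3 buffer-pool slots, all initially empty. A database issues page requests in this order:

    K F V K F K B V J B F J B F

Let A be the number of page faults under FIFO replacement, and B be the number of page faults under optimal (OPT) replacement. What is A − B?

Under FIFO: F F F . . . F . F . F . . . → 6 faults.
Under OPT: F F F . . . F . F . . . . . → 5 faults.
A − B = 6 − 5 = 1.

1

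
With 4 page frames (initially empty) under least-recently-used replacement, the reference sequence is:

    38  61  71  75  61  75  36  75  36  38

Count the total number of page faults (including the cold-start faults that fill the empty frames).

38 -> miss, frames (38)
61 -> miss, frames (38 61)
71 -> miss, frames (38 61 71)
75 -> miss, frames (38 61 71 75)
61 -> hit
75 -> hit
36 -> miss, evict 38, frames (71 61 75 36)
75 -> hit
36 -> hit
38 -> miss, evict 71, frames (61 75 36 38)
Page faults: 6.

6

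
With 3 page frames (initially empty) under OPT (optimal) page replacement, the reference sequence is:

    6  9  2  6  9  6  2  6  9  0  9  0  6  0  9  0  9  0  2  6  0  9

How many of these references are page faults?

6

6: miss, frames (6)
9: miss, frames (6 9)
2: miss, frames (6 9 2)
6: hit
9: hit
6: hit
2: hit
6: hit
9: hit
0: miss, evict 2, frames (6 9 0)
9: hit
0: hit
6: hit
0: hit
9: hit
0: hit
9: hit
0: hit
2: miss, evict 9, frames (6 0 2)
6: hit
0: hit
9: miss, evict 2, frames (6 0 9)
Page faults: 6.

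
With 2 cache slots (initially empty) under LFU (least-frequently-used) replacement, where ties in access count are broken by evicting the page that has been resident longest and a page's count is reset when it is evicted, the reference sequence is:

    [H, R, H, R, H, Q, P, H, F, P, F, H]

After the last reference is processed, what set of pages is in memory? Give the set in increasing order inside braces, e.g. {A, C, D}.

{F, H}

H: miss, frames (H)
R: miss, frames (H R)
H: hit
R: hit
H: hit
Q: miss, evict R, frames (H Q)
P: miss, evict Q, frames (H P)
H: hit
F: miss, evict P, frames (H F)
P: miss, evict F, frames (H P)
F: miss, evict P, frames (H F)
H: hit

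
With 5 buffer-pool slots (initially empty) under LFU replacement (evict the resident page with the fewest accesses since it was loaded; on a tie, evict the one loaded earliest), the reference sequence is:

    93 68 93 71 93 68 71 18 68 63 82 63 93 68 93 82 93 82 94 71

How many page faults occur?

8

93: fault, frames (93)
68: fault, frames (93 68)
93: hit
71: fault, frames (93 68 71)
93: hit
68: hit
71: hit
18: fault, frames (93 68 71 18)
68: hit
63: fault, frames (93 68 71 18 63)
82: fault, evict 18, frames (93 68 71 63 82)
63: hit
93: hit
68: hit
93: hit
82: hit
93: hit
82: hit
94: fault, evict 71, frames (93 68 63 82 94)
71: fault, evict 94, frames (93 68 63 82 71)
Page faults: 8.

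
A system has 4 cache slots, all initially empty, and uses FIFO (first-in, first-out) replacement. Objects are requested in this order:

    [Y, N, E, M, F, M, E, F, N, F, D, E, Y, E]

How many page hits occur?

6

Y → fault, frames [Y]
N → fault, frames [Y, N]
E → fault, frames [Y, N, E]
M → fault, frames [Y, N, E, M]
F → fault, evict Y, frames [N, E, M, F]
M → hit
E → hit
F → hit
N → hit
F → hit
D → fault, evict N, frames [E, M, F, D]
E → hit
Y → fault, evict E, frames [M, F, D, Y]
E → fault, evict M, frames [F, D, Y, E]
Hits: 6.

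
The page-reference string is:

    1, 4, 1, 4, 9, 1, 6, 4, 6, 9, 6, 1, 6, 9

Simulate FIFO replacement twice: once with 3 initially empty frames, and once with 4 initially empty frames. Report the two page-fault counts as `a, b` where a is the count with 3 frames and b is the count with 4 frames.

3 frames: F F . . F . F . . . . F . . → 5 faults.
4 frames: F F . . F . F . . . . . . . → 4 faults.
4 < 5: adding a frame reduced faults, as is typical.

5, 4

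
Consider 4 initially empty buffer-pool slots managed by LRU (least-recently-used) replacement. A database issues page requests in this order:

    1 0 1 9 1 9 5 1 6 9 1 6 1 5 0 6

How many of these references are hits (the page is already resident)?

10

1 -> miss, frames [1]
0 -> miss, frames [1, 0]
1 -> hit
9 -> miss, frames [0, 1, 9]
1 -> hit
9 -> hit
5 -> miss, frames [0, 1, 9, 5]
1 -> hit
6 -> miss, evict 0, frames [9, 5, 1, 6]
9 -> hit
1 -> hit
6 -> hit
1 -> hit
5 -> hit
0 -> miss, evict 9, frames [6, 1, 5, 0]
6 -> hit
Hits: 10.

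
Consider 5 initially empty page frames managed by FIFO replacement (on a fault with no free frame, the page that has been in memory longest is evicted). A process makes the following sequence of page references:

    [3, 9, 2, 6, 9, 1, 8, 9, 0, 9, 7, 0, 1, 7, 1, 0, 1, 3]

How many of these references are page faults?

3 → fault, frames {3}
9 → fault, frames {3,9}
2 → fault, frames {3,9,2}
6 → fault, frames {3,9,2,6}
9 → hit
1 → fault, frames {3,9,2,6,1}
8 → fault, evict 3, frames {9,2,6,1,8}
9 → hit
0 → fault, evict 9, frames {2,6,1,8,0}
9 → fault, evict 2, frames {6,1,8,0,9}
7 → fault, evict 6, frames {1,8,0,9,7}
0 → hit
1 → hit
7 → hit
1 → hit
0 → hit
1 → hit
3 → fault, evict 1, frames {8,0,9,7,3}
Page faults: 10.

10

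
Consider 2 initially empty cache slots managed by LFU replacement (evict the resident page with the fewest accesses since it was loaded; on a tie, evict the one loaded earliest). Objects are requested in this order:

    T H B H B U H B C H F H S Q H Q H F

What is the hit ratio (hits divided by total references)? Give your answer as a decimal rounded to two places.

T: fault, frames (T)
H: fault, frames (T H)
B: fault, evict T, frames (H B)
H: hit
B: hit
U: fault, evict H, frames (B U)
H: fault, evict U, frames (B H)
B: hit
C: fault, evict H, frames (B C)
H: fault, evict C, frames (B H)
F: fault, evict H, frames (B F)
H: fault, evict F, frames (B H)
S: fault, evict H, frames (B S)
Q: fault, evict S, frames (B Q)
H: fault, evict Q, frames (B H)
Q: fault, evict H, frames (B Q)
H: fault, evict Q, frames (B H)
F: fault, evict H, frames (B F)
Hits: 3 of 18 references → 3/18 = 0.1667.

0.17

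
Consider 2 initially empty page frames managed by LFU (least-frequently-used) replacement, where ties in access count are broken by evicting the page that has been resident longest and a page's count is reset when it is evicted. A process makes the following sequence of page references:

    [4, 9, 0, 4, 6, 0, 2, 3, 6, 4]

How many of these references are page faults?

10

4: miss, frames [4]
9: miss, frames [4, 9]
0: miss, evict 4, frames [9, 0]
4: miss, evict 9, frames [0, 4]
6: miss, evict 0, frames [4, 6]
0: miss, evict 4, frames [6, 0]
2: miss, evict 6, frames [0, 2]
3: miss, evict 0, frames [2, 3]
6: miss, evict 2, frames [3, 6]
4: miss, evict 3, frames [6, 4]
Page faults: 10.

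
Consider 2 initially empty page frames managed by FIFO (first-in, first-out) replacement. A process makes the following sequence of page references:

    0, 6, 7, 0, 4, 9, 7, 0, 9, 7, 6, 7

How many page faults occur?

0 → fault, frames {0}
6 → fault, frames {0,6}
7 → fault, evict 0, frames {6,7}
0 → fault, evict 6, frames {7,0}
4 → fault, evict 7, frames {0,4}
9 → fault, evict 0, frames {4,9}
7 → fault, evict 4, frames {9,7}
0 → fault, evict 9, frames {7,0}
9 → fault, evict 7, frames {0,9}
7 → fault, evict 0, frames {9,7}
6 → fault, evict 9, frames {7,6}
7 → hit
Page faults: 11.

11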